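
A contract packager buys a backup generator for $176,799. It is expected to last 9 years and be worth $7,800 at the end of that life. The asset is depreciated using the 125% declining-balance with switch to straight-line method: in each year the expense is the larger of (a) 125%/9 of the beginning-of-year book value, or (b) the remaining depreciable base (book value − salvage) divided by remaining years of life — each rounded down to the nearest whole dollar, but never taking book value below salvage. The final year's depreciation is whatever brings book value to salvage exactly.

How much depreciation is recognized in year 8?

$17,515

Depreciable base = $176,799 − $7,800 = $168,999.
Year 1: DB = ⌊$176,799 × 125%/9⌋ = $24,555; SL = ⌊$168,999/9⌋ = $18,777 → take DB $24,555. Book value $152,244.
Year 2: DB = ⌊$152,244 × 125%/9⌋ = $21,145; SL = ⌊$144,444/8⌋ = $18,055 → take DB $21,145. Book value $131,099.
Year 3: DB = ⌊$131,099 × 125%/9⌋ = $18,208; SL = ⌊$123,299/7⌋ = $17,614 → take DB $18,208. Book value $112,891.
Year 4: DB = ⌊$112,891 × 125%/9⌋ = $15,679; SL = ⌊$105,091/6⌋ = $17,515 → take SL $17,515. Book value $95,376.
Year 5: DB = ⌊$95,376 × 125%/9⌋ = $13,246; SL = ⌊$87,576/5⌋ = $17,515 → take SL $17,515. Book value $77,861.
Year 6: DB = ⌊$77,861 × 125%/9⌋ = $10,814; SL = ⌊$70,061/4⌋ = $17,515 → take SL $17,515. Book value $60,346.
Year 7: DB = ⌊$60,346 × 125%/9⌋ = $8,381; SL = ⌊$52,546/3⌋ = $17,515 → take SL $17,515. Book value $42,831.
Year 8: DB = ⌊$42,831 × 125%/9⌋ = $5,948; SL = ⌊$35,031/2⌋ = $17,515 → take SL $17,515. Book value $25,316.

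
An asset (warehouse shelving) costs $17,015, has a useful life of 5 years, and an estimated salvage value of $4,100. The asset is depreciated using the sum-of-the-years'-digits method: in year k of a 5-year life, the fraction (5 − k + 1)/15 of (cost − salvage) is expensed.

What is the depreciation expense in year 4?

Depreciable base = $17,015 − $4,100 = $12,915.
Sum of the years' digits = 5+4+3+2+1 = 15.
Year 1: $12,915 × 5/15 = $4,305. Book value $12,710.
Year 2: $12,915 × 4/15 = $3,444. Book value $9,266.
Year 3: $12,915 × 3/15 = $2,583. Book value $6,683.
Year 4: $12,915 × 2/15 = $1,722. Book value $4,961.

$1,722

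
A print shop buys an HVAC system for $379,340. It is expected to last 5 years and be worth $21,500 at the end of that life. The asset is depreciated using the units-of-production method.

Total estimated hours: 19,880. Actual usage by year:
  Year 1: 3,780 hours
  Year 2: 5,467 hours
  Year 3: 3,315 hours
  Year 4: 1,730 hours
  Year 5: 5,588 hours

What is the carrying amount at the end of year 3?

Depreciable base = $379,340 − $21,500 = $357,840.
Rate = $357,840 / 19,880 hours = $18 per hour.
Year 1: 3,780 × $18 = $68,040. Book value $311,300.
Year 2: 5,467 × $18 = $98,406. Book value $212,894.
Year 3: 3,315 × $18 = $59,670. Book value $153,224.

$153,224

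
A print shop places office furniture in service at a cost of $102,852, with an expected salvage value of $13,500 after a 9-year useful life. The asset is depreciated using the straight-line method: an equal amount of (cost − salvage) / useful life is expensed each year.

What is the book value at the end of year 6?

Depreciable base = $102,852 − $13,500 = $89,352.
Annual expense = $89,352 / 9 = $9,928.
End of year 1: book value $92,924.
End of year 2: book value $82,996.
End of year 3: book value $73,068.
End of year 4: book value $63,140.
End of year 5: book value $53,212.
End of year 6: book value $43,284.

$43,284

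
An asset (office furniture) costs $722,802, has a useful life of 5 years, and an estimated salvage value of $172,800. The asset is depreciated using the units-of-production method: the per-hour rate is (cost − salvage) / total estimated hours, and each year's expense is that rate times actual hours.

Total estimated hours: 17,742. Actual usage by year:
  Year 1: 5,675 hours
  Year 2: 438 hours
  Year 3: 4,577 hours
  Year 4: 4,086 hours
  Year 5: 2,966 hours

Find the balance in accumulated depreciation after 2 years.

Depreciable base = $722,802 − $172,800 = $550,002.
Rate = $550,002 / 17,742 hours = $31 per hour.
Year 1: 5,675 × $31 = $175,925. Book value $546,877.
Year 2: 438 × $31 = $13,578. Book value $533,299.
Accumulated through year 2 = $722,802 − $533,299 = $189,503.

$189,503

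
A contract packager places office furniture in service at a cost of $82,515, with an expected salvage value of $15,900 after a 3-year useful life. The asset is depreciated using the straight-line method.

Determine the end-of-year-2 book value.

Depreciable base = $82,515 − $15,900 = $66,615.
Annual expense = $66,615 / 3 = $22,205.
End of year 1: book value $60,310.
End of year 2: book value $38,105.

$38,105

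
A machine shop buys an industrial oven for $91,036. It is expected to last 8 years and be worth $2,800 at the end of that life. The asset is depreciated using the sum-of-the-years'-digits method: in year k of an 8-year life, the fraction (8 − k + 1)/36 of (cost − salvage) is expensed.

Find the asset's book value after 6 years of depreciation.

Depreciable base = $91,036 − $2,800 = $88,236.
Sum of the years' digits = 8+7+6+5+4+3+2+1 = 36.
Year 1: $88,236 × 8/36 = $19,608. Book value $71,428.
Year 2: $88,236 × 7/36 = $17,157. Book value $54,271.
Year 3: $88,236 × 6/36 = $14,706. Book value $39,565.
Year 4: $88,236 × 5/36 = $12,255. Book value $27,310.
Year 5: $88,236 × 4/36 = $9,804. Book value $17,506.
Year 6: $88,236 × 3/36 = $7,353. Book value $10,153.

$10,153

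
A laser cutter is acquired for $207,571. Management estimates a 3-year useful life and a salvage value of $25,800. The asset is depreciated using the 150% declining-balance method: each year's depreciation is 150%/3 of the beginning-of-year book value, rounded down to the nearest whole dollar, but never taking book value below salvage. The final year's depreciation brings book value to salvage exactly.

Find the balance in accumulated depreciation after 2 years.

$155,678

Depreciable base = $207,571 − $25,800 = $181,771.
Year 1: ⌊$207,571 × 150%/3⌋ = $103,785. Book value $103,786.
Year 2: ⌊$103,786 × 150%/3⌋ = $51,893. Book value $51,893.
Accumulated through year 2 = $207,571 − $51,893 = $155,678.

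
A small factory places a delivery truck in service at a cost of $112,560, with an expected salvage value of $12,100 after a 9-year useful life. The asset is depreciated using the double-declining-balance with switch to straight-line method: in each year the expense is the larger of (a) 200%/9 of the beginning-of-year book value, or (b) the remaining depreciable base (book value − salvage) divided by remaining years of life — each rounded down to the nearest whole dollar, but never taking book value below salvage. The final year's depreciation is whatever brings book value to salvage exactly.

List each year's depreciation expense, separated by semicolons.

$25,013; $19,454; $15,131; $11,769; $9,154; $7,119; $5,537; $4,307; $2,976

Depreciable base = $112,560 − $12,100 = $100,460.
Year 1: DB = ⌊$112,560 × 200%/9⌋ = $25,013; SL = ⌊$100,460/9⌋ = $11,162 → take DB $25,013. Book value $87,547.
Year 2: DB = ⌊$87,547 × 200%/9⌋ = $19,454; SL = ⌊$75,447/8⌋ = $9,430 → take DB $19,454. Book value $68,093.
Year 3: DB = ⌊$68,093 × 200%/9⌋ = $15,131; SL = ⌊$55,993/7⌋ = $7,999 → take DB $15,131. Book value $52,962.
Year 4: DB = ⌊$52,962 × 200%/9⌋ = $11,769; SL = ⌊$40,862/6⌋ = $6,810 → take DB $11,769. Book value $41,193.
Year 5: DB = ⌊$41,193 × 200%/9⌋ = $9,154; SL = ⌊$29,093/5⌋ = $5,818 → take DB $9,154. Book value $32,039.
Year 6: DB = ⌊$32,039 × 200%/9⌋ = $7,119; SL = ⌊$19,939/4⌋ = $4,984 → take DB $7,119. Book value $24,920.
Year 7: DB = ⌊$24,920 × 200%/9⌋ = $5,537; SL = ⌊$12,820/3⌋ = $4,273 → take DB $5,537. Book value $19,383.
Year 8: DB = ⌊$19,383 × 200%/9⌋ = $4,307; SL = ⌊$7,283/2⌋ = $3,641 → take DB $4,307. Book value $15,076.
Year 9 (final): $15,076 − $12,100 = $2,976. Book value $12,100.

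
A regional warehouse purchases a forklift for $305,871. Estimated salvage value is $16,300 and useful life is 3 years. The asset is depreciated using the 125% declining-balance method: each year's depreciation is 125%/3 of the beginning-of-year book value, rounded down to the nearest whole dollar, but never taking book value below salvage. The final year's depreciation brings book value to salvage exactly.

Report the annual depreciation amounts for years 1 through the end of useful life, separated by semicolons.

$127,446; $74,343; $87,782

Depreciable base = $305,871 − $16,300 = $289,571.
Year 1: ⌊$305,871 × 125%/3⌋ = $127,446. Book value $178,425.
Year 2: ⌊$178,425 × 125%/3⌋ = $74,343. Book value $104,082.
Year 3 (final): $104,082 − $16,300 = $87,782. Book value $16,300.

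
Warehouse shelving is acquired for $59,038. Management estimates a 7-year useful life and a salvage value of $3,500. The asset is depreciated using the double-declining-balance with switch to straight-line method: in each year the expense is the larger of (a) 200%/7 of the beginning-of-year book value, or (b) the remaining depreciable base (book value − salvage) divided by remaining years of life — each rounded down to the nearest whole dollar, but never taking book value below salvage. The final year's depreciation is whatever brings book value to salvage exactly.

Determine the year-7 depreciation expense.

$3,739

Depreciable base = $59,038 − $3,500 = $55,538.
Year 1: DB = ⌊$59,038 × 200%/7⌋ = $16,868; SL = ⌊$55,538/7⌋ = $7,934 → take DB $16,868. Book value $42,170.
Year 2: DB = ⌊$42,170 × 200%/7⌋ = $12,048; SL = ⌊$38,670/6⌋ = $6,445 → take DB $12,048. Book value $30,122.
Year 3: DB = ⌊$30,122 × 200%/7⌋ = $8,606; SL = ⌊$26,622/5⌋ = $5,324 → take DB $8,606. Book value $21,516.
Year 4: DB = ⌊$21,516 × 200%/7⌋ = $6,147; SL = ⌊$18,016/4⌋ = $4,504 → take DB $6,147. Book value $15,369.
Year 5: DB = ⌊$15,369 × 200%/7⌋ = $4,391; SL = ⌊$11,869/3⌋ = $3,956 → take DB $4,391. Book value $10,978.
Year 6: DB = ⌊$10,978 × 200%/7⌋ = $3,136; SL = ⌊$7,478/2⌋ = $3,739 → take SL $3,739. Book value $7,239.
Year 7 (final): $7,239 − $3,500 = $3,739. Book value $3,500.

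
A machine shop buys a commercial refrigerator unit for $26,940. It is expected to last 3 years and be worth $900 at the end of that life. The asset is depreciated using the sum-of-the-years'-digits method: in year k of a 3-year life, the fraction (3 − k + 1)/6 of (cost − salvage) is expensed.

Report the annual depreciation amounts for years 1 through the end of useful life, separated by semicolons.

Depreciable base = $26,940 − $900 = $26,040.
Sum of the years' digits = 3+2+1 = 6.
Year 1: $26,040 × 3/6 = $13,020. Book value $13,920.
Year 2: $26,040 × 2/6 = $8,680. Book value $5,240.
Year 3: $26,040 × 1/6 = $4,340. Book value $900.

$13,020; $8,680; $4,340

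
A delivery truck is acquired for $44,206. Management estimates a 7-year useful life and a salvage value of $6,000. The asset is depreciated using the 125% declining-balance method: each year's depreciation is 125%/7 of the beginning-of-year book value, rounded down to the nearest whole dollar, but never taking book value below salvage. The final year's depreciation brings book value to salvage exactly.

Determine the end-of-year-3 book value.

Depreciable base = $44,206 − $6,000 = $38,206.
Year 1: ⌊$44,206 × 125%/7⌋ = $7,893. Book value $36,313.
Year 2: ⌊$36,313 × 125%/7⌋ = $6,484. Book value $29,829.
Year 3: ⌊$29,829 × 125%/7⌋ = $5,326. Book value $24,503.

$24,503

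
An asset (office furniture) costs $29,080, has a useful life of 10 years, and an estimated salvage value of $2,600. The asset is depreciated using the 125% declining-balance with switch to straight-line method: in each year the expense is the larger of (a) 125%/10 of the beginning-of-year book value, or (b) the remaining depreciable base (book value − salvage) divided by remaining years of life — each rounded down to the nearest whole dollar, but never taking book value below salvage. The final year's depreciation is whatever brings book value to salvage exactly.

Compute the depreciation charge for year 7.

Depreciable base = $29,080 − $2,600 = $26,480.
Year 1: DB = ⌊$29,080 × 125%/10⌋ = $3,635; SL = ⌊$26,480/10⌋ = $2,648 → take DB $3,635. Book value $25,445.
Year 2: DB = ⌊$25,445 × 125%/10⌋ = $3,180; SL = ⌊$22,845/9⌋ = $2,538 → take DB $3,180. Book value $22,265.
Year 3: DB = ⌊$22,265 × 125%/10⌋ = $2,783; SL = ⌊$19,665/8⌋ = $2,458 → take DB $2,783. Book value $19,482.
Year 4: DB = ⌊$19,482 × 125%/10⌋ = $2,435; SL = ⌊$16,882/7⌋ = $2,411 → take DB $2,435. Book value $17,047.
Year 5: DB = ⌊$17,047 × 125%/10⌋ = $2,130; SL = ⌊$14,447/6⌋ = $2,407 → take SL $2,407. Book value $14,640.
Year 6: DB = ⌊$14,640 × 125%/10⌋ = $1,830; SL = ⌊$12,040/5⌋ = $2,408 → take SL $2,408. Book value $12,232.
Year 7: DB = ⌊$12,232 × 125%/10⌋ = $1,529; SL = ⌊$9,632/4⌋ = $2,408 → take SL $2,408. Book value $9,824.

$2,408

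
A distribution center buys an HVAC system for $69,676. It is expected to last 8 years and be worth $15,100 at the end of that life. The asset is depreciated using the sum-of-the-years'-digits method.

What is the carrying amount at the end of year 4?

Depreciable base = $69,676 − $15,100 = $54,576.
Sum of the years' digits = 8+7+6+5+4+3+2+1 = 36.
Year 1: $54,576 × 8/36 = $12,128. Book value $57,548.
Year 2: $54,576 × 7/36 = $10,612. Book value $46,936.
Year 3: $54,576 × 6/36 = $9,096. Book value $37,840.
Year 4: $54,576 × 5/36 = $7,580. Book value $30,260.

$30,260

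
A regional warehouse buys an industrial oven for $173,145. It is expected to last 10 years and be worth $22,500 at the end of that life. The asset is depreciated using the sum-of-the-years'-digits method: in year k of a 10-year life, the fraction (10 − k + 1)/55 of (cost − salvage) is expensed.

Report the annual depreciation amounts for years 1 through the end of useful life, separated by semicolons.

Depreciable base = $173,145 − $22,500 = $150,645.
Sum of the years' digits = 10+9+8+7+6+5+4+3+2+1 = 55.
Year 1: $150,645 × 10/55 = $27,390. Book value $145,755.
Year 2: $150,645 × 9/55 = $24,651. Book value $121,104.
Year 3: $150,645 × 8/55 = $21,912. Book value $99,192.
Year 4: $150,645 × 7/55 = $19,173. Book value $80,019.
Year 5: $150,645 × 6/55 = $16,434. Book value $63,585.
Year 6: $150,645 × 5/55 = $13,695. Book value $49,890.
Year 7: $150,645 × 4/55 = $10,956. Book value $38,934.
Year 8: $150,645 × 3/55 = $8,217. Book value $30,717.
Year 9: $150,645 × 2/55 = $5,478. Book value $25,239.
Year 10: $150,645 × 1/55 = $2,739. Book value $22,500.

$27,390; $24,651; $21,912; $19,173; $16,434; $13,695; $10,956; $8,217; $5,478; $2,739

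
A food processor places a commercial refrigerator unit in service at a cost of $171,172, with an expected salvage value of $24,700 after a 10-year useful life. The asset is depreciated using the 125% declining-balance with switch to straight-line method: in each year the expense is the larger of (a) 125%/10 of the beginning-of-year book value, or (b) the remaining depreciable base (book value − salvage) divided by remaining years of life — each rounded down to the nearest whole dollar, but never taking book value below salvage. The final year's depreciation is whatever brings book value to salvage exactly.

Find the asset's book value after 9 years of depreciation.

Depreciable base = $171,172 − $24,700 = $146,472.
Year 1: DB = ⌊$171,172 × 125%/10⌋ = $21,396; SL = ⌊$146,472/10⌋ = $14,647 → take DB $21,396. Book value $149,776.
Year 2: DB = ⌊$149,776 × 125%/10⌋ = $18,722; SL = ⌊$125,076/9⌋ = $13,897 → take DB $18,722. Book value $131,054.
Year 3: DB = ⌊$131,054 × 125%/10⌋ = $16,381; SL = ⌊$106,354/8⌋ = $13,294 → take DB $16,381. Book value $114,673.
Year 4: DB = ⌊$114,673 × 125%/10⌋ = $14,334; SL = ⌊$89,973/7⌋ = $12,853 → take DB $14,334. Book value $100,339.
Year 5: DB = ⌊$100,339 × 125%/10⌋ = $12,542; SL = ⌊$75,639/6⌋ = $12,606 → take SL $12,606. Book value $87,733.
Year 6: DB = ⌊$87,733 × 125%/10⌋ = $10,966; SL = ⌊$63,033/5⌋ = $12,606 → take SL $12,606. Book value $75,127.
Year 7: DB = ⌊$75,127 × 125%/10⌋ = $9,390; SL = ⌊$50,427/4⌋ = $12,606 → take SL $12,606. Book value $62,521.
Year 8: DB = ⌊$62,521 × 125%/10⌋ = $7,815; SL = ⌊$37,821/3⌋ = $12,607 → take SL $12,607. Book value $49,914.
Year 9: DB = ⌊$49,914 × 125%/10⌋ = $6,239; SL = ⌊$25,214/2⌋ = $12,607 → take SL $12,607. Book value $37,307.

$37,307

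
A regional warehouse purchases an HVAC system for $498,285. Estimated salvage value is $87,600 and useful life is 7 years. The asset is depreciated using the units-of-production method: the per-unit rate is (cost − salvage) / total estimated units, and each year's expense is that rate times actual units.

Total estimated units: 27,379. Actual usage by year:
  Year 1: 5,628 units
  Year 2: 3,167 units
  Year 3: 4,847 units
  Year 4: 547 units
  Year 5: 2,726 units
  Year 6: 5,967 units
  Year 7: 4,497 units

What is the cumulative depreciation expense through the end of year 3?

Depreciable base = $498,285 − $87,600 = $410,685.
Rate = $410,685 / 27,379 units = $15 per unit.
Year 1: 5,628 × $15 = $84,420. Book value $413,865.
Year 2: 3,167 × $15 = $47,505. Book value $366,360.
Year 3: 4,847 × $15 = $72,705. Book value $293,655.
Accumulated through year 3 = $498,285 − $293,655 = $204,630.

$204,630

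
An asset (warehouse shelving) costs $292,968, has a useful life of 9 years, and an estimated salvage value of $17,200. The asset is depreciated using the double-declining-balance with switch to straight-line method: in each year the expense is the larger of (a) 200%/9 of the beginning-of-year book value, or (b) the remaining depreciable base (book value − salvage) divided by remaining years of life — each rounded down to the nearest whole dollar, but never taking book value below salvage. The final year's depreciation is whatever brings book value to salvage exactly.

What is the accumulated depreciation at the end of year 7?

Depreciable base = $292,968 − $17,200 = $275,768.
Year 1: DB = ⌊$292,968 × 200%/9⌋ = $65,104; SL = ⌊$275,768/9⌋ = $30,640 → take DB $65,104. Book value $227,864.
Year 2: DB = ⌊$227,864 × 200%/9⌋ = $50,636; SL = ⌊$210,664/8⌋ = $26,333 → take DB $50,636. Book value $177,228.
Year 3: DB = ⌊$177,228 × 200%/9⌋ = $39,384; SL = ⌊$160,028/7⌋ = $22,861 → take DB $39,384. Book value $137,844.
Year 4: DB = ⌊$137,844 × 200%/9⌋ = $30,632; SL = ⌊$120,644/6⌋ = $20,107 → take DB $30,632. Book value $107,212.
Year 5: DB = ⌊$107,212 × 200%/9⌋ = $23,824; SL = ⌊$90,012/5⌋ = $18,002 → take DB $23,824. Book value $83,388.
Year 6: DB = ⌊$83,388 × 200%/9⌋ = $18,530; SL = ⌊$66,188/4⌋ = $16,547 → take DB $18,530. Book value $64,858.
Year 7: DB = ⌊$64,858 × 200%/9⌋ = $14,412; SL = ⌊$47,658/3⌋ = $15,886 → take SL $15,886. Book value $48,972.
Accumulated through year 7 = $292,968 − $48,972 = $243,996.

$243,996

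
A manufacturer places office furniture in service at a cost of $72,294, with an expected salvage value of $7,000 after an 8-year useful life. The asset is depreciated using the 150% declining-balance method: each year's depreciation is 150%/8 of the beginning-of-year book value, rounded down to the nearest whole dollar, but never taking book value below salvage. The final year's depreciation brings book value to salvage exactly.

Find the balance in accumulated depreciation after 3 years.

Depreciable base = $72,294 − $7,000 = $65,294.
Year 1: ⌊$72,294 × 150%/8⌋ = $13,555. Book value $58,739.
Year 2: ⌊$58,739 × 150%/8⌋ = $11,013. Book value $47,726.
Year 3: ⌊$47,726 × 150%/8⌋ = $8,948. Book value $38,778.
Accumulated through year 3 = $72,294 − $38,778 = $33,516.

$33,516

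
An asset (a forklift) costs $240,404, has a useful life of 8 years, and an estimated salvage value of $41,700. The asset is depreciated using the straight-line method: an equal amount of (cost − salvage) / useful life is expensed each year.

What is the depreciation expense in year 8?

$24,838

Depreciable base = $240,404 − $41,700 = $198,704.
Annual expense = $198,704 / 8 = $24,838.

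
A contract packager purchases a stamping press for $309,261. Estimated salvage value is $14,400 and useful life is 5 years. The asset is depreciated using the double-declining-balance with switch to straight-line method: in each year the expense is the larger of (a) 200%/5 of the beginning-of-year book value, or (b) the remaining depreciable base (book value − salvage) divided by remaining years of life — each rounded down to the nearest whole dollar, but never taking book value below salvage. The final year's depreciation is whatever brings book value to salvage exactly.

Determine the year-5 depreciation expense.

Depreciable base = $309,261 − $14,400 = $294,861.
Year 1: DB = ⌊$309,261 × 200%/5⌋ = $123,704; SL = ⌊$294,861/5⌋ = $58,972 → take DB $123,704. Book value $185,557.
Year 2: DB = ⌊$185,557 × 200%/5⌋ = $74,222; SL = ⌊$171,157/4⌋ = $42,789 → take DB $74,222. Book value $111,335.
Year 3: DB = ⌊$111,335 × 200%/5⌋ = $44,534; SL = ⌊$96,935/3⌋ = $32,311 → take DB $44,534. Book value $66,801.
Year 4: DB = ⌊$66,801 × 200%/5⌋ = $26,720; SL = ⌊$52,401/2⌋ = $26,200 → take DB $26,720. Book value $40,081.
Year 5 (final): $40,081 − $14,400 = $25,681. Book value $14,400.

$25,681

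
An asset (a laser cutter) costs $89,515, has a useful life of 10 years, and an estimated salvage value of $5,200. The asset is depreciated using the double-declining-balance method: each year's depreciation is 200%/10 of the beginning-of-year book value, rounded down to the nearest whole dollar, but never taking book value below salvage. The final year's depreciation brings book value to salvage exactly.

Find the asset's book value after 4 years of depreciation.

$36,666

Depreciable base = $89,515 − $5,200 = $84,315.
Year 1: ⌊$89,515 × 200%/10⌋ = $17,903. Book value $71,612.
Year 2: ⌊$71,612 × 200%/10⌋ = $14,322. Book value $57,290.
Year 3: ⌊$57,290 × 200%/10⌋ = $11,458. Book value $45,832.
Year 4: ⌊$45,832 × 200%/10⌋ = $9,166. Book value $36,666.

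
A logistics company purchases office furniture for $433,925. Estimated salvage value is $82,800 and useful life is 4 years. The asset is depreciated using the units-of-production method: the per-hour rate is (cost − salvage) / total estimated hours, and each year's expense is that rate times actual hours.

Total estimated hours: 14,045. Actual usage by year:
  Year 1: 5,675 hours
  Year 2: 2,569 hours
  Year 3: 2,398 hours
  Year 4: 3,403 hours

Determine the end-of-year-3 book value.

$167,875

Depreciable base = $433,925 − $82,800 = $351,125.
Rate = $351,125 / 14,045 hours = $25 per hour.
Year 1: 5,675 × $25 = $141,875. Book value $292,050.
Year 2: 2,569 × $25 = $64,225. Book value $227,825.
Year 3: 2,398 × $25 = $59,950. Book value $167,875.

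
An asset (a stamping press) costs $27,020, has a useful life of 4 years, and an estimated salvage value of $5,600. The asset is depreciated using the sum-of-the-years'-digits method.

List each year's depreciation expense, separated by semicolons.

$8,568; $6,426; $4,284; $2,142

Depreciable base = $27,020 − $5,600 = $21,420.
Sum of the years' digits = 4+3+2+1 = 10.
Year 1: $21,420 × 4/10 = $8,568. Book value $18,452.
Year 2: $21,420 × 3/10 = $6,426. Book value $12,026.
Year 3: $21,420 × 2/10 = $4,284. Book value $7,742.
Year 4: $21,420 × 1/10 = $2,142. Book value $5,600.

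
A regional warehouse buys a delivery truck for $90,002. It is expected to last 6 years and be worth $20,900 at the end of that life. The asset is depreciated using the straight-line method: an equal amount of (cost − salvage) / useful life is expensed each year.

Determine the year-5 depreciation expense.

Depreciable base = $90,002 − $20,900 = $69,102.
Annual expense = $69,102 / 6 = $11,517.

$11,517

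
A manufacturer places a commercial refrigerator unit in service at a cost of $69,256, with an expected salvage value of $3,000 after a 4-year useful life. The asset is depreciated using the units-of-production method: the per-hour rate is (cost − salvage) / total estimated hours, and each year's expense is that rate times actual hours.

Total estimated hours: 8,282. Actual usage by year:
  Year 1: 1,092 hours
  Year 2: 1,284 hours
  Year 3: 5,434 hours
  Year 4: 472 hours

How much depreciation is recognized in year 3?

$43,472

Depreciable base = $69,256 − $3,000 = $66,256.
Rate = $66,256 / 8,282 hours = $8 per hour.
Year 1: 1,092 × $8 = $8,736. Book value $60,520.
Year 2: 1,284 × $8 = $10,272. Book value $50,248.
Year 3: 5,434 × $8 = $43,472. Book value $6,776.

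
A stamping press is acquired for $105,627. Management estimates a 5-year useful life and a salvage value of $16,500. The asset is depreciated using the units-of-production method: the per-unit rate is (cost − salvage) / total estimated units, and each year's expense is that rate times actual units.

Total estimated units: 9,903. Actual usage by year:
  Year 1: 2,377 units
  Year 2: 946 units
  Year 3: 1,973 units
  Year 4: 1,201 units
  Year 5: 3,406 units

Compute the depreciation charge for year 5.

Depreciable base = $105,627 − $16,500 = $89,127.
Rate = $89,127 / 9,903 units = $9 per unit.
Year 1: 2,377 × $9 = $21,393. Book value $84,234.
Year 2: 946 × $9 = $8,514. Book value $75,720.
Year 3: 1,973 × $9 = $17,757. Book value $57,963.
Year 4: 1,201 × $9 = $10,809. Book value $47,154.
Year 5: 3,406 × $9 = $30,654. Book value $16,500.

$30,654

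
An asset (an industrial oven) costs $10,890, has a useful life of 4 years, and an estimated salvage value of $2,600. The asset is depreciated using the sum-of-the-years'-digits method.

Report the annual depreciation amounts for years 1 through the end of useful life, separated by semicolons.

$3,316; $2,487; $1,658; $829

Depreciable base = $10,890 − $2,600 = $8,290.
Sum of the years' digits = 4+3+2+1 = 10.
Year 1: $8,290 × 4/10 = $3,316. Book value $7,574.
Year 2: $8,290 × 3/10 = $2,487. Book value $5,087.
Year 3: $8,290 × 2/10 = $1,658. Book value $3,429.
Year 4: $8,290 × 1/10 = $829. Book value $2,600.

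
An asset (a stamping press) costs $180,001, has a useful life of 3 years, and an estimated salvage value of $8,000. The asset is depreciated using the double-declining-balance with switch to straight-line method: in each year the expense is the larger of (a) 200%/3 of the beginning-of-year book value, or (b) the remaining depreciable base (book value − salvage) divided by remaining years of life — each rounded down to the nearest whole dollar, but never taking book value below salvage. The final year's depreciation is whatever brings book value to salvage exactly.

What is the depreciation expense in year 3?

$12,001

Depreciable base = $180,001 − $8,000 = $172,001.
Year 1: DB = ⌊$180,001 × 200%/3⌋ = $120,000; SL = ⌊$172,001/3⌋ = $57,333 → take DB $120,000. Book value $60,001.
Year 2: DB = ⌊$60,001 × 200%/3⌋ = $40,000; SL = ⌊$52,001/2⌋ = $26,000 → take DB $40,000. Book value $20,001.
Year 3 (final): $20,001 − $8,000 = $12,001. Book value $8,000.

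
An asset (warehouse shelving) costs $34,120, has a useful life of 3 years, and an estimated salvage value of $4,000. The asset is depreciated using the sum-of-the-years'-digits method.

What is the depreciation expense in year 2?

$10,040

Depreciable base = $34,120 − $4,000 = $30,120.
Sum of the years' digits = 3+2+1 = 6.
Year 1: $30,120 × 3/6 = $15,060. Book value $19,060.
Year 2: $30,120 × 2/6 = $10,040. Book value $9,020.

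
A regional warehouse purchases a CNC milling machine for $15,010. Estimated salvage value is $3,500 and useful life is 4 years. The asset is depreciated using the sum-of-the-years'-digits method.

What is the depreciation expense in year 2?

$3,453

Depreciable base = $15,010 − $3,500 = $11,510.
Sum of the years' digits = 4+3+2+1 = 10.
Year 1: $11,510 × 4/10 = $4,604. Book value $10,406.
Year 2: $11,510 × 3/10 = $3,453. Book value $6,953.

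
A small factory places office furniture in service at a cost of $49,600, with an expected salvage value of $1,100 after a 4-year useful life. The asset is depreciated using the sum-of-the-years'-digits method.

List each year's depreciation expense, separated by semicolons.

Depreciable base = $49,600 − $1,100 = $48,500.
Sum of the years' digits = 4+3+2+1 = 10.
Year 1: $48,500 × 4/10 = $19,400. Book value $30,200.
Year 2: $48,500 × 3/10 = $14,550. Book value $15,650.
Year 3: $48,500 × 2/10 = $9,700. Book value $5,950.
Year 4: $48,500 × 1/10 = $4,850. Book value $1,100.

$19,400; $14,550; $9,700; $4,850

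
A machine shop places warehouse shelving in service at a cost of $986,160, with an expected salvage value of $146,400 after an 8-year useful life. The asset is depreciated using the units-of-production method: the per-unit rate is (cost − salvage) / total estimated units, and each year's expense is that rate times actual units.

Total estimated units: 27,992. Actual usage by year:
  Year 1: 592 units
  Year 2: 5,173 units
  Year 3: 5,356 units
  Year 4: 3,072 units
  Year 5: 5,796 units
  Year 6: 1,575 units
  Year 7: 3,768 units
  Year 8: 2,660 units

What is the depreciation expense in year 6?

$47,250

Depreciable base = $986,160 − $146,400 = $839,760.
Rate = $839,760 / 27,992 units = $30 per unit.
Year 1: 592 × $30 = $17,760. Book value $968,400.
Year 2: 5,173 × $30 = $155,190. Book value $813,210.
Year 3: 5,356 × $30 = $160,680. Book value $652,530.
Year 4: 3,072 × $30 = $92,160. Book value $560,370.
Year 5: 5,796 × $30 = $173,880. Book value $386,490.
Year 6: 1,575 × $30 = $47,250. Book value $339,240.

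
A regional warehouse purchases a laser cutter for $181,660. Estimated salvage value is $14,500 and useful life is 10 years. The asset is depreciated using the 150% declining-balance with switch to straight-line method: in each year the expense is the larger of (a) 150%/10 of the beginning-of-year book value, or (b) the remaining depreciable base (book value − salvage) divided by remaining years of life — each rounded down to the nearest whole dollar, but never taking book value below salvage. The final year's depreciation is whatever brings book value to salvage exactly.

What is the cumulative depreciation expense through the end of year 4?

Depreciable base = $181,660 − $14,500 = $167,160.
Year 1: DB = ⌊$181,660 × 150%/10⌋ = $27,249; SL = ⌊$167,160/10⌋ = $16,716 → take DB $27,249. Book value $154,411.
Year 2: DB = ⌊$154,411 × 150%/10⌋ = $23,161; SL = ⌊$139,911/9⌋ = $15,545 → take DB $23,161. Book value $131,250.
Year 3: DB = ⌊$131,250 × 150%/10⌋ = $19,687; SL = ⌊$116,750/8⌋ = $14,593 → take DB $19,687. Book value $111,563.
Year 4: DB = ⌊$111,563 × 150%/10⌋ = $16,734; SL = ⌊$97,063/7⌋ = $13,866 → take DB $16,734. Book value $94,829.
Accumulated through year 4 = $181,660 − $94,829 = $86,831.

$86,831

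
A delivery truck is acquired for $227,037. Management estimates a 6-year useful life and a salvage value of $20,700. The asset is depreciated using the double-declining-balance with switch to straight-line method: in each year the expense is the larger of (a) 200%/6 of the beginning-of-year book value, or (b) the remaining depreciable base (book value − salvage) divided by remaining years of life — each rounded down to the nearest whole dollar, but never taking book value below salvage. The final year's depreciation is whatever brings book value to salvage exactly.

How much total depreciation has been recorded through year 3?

$159,766

Depreciable base = $227,037 − $20,700 = $206,337.
Year 1: DB = ⌊$227,037 × 200%/6⌋ = $75,679; SL = ⌊$206,337/6⌋ = $34,389 → take DB $75,679. Book value $151,358.
Year 2: DB = ⌊$151,358 × 200%/6⌋ = $50,452; SL = ⌊$130,658/5⌋ = $26,131 → take DB $50,452. Book value $100,906.
Year 3: DB = ⌊$100,906 × 200%/6⌋ = $33,635; SL = ⌊$80,206/4⌋ = $20,051 → take DB $33,635. Book value $67,271.
Accumulated through year 3 = $227,037 − $67,271 = $159,766.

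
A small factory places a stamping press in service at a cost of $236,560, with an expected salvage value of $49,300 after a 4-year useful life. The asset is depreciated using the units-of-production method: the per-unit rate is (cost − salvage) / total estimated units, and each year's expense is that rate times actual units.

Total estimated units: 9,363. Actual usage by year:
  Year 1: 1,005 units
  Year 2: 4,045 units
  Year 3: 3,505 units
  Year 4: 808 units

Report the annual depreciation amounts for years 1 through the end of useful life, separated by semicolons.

Depreciable base = $236,560 − $49,300 = $187,260.
Rate = $187,260 / 9,363 units = $20 per unit.
Year 1: 1,005 × $20 = $20,100. Book value $216,460.
Year 2: 4,045 × $20 = $80,900. Book value $135,560.
Year 3: 3,505 × $20 = $70,100. Book value $65,460.
Year 4: 808 × $20 = $16,160. Book value $49,300.

$20,100; $80,900; $70,100; $16,160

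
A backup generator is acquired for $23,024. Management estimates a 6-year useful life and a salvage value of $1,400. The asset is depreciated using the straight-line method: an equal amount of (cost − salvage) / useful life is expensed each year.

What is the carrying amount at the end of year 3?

$12,212

Depreciable base = $23,024 − $1,400 = $21,624.
Annual expense = $21,624 / 6 = $3,604.
End of year 1: book value $19,420.
End of year 2: book value $15,816.
End of year 3: book value $12,212.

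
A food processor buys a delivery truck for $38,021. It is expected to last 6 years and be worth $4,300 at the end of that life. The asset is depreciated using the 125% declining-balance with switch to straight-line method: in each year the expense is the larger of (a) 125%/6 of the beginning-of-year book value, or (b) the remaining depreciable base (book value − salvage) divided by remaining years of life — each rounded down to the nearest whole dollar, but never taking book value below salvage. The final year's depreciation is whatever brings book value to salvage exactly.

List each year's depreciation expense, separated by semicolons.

Depreciable base = $38,021 − $4,300 = $33,721.
Year 1: DB = ⌊$38,021 × 125%/6⌋ = $7,921; SL = ⌊$33,721/6⌋ = $5,620 → take DB $7,921. Book value $30,100.
Year 2: DB = ⌊$30,100 × 125%/6⌋ = $6,270; SL = ⌊$25,800/5⌋ = $5,160 → take DB $6,270. Book value $23,830.
Year 3: DB = ⌊$23,830 × 125%/6⌋ = $4,964; SL = ⌊$19,530/4⌋ = $4,882 → take DB $4,964. Book value $18,866.
Year 4: DB = ⌊$18,866 × 125%/6⌋ = $3,930; SL = ⌊$14,566/3⌋ = $4,855 → take SL $4,855. Book value $14,011.
Year 5: DB = ⌊$14,011 × 125%/6⌋ = $2,918; SL = ⌊$9,711/2⌋ = $4,855 → take SL $4,855. Book value $9,156.
Year 6 (final): $9,156 − $4,300 = $4,856. Book value $4,300.

$7,921; $6,270; $4,964; $4,855; $4,855; $4,856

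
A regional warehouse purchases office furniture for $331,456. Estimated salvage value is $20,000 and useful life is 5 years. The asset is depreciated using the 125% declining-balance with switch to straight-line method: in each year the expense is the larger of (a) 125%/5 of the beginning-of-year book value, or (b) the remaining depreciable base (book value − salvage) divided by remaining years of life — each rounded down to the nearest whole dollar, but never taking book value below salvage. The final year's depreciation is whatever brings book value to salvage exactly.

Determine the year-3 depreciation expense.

Depreciable base = $331,456 − $20,000 = $311,456.
Year 1: DB = ⌊$331,456 × 125%/5⌋ = $82,864; SL = ⌊$311,456/5⌋ = $62,291 → take DB $82,864. Book value $248,592.
Year 2: DB = ⌊$248,592 × 125%/5⌋ = $62,148; SL = ⌊$228,592/4⌋ = $57,148 → take DB $62,148. Book value $186,444.
Year 3: DB = ⌊$186,444 × 125%/5⌋ = $46,611; SL = ⌊$166,444/3⌋ = $55,481 → take SL $55,481. Book value $130,963.

$55,481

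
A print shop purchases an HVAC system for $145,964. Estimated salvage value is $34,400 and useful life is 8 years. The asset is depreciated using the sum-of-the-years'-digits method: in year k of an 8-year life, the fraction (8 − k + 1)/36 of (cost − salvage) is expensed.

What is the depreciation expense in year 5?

$12,396

Depreciable base = $145,964 − $34,400 = $111,564.
Sum of the years' digits = 8+7+6+5+4+3+2+1 = 36.
Year 1: $111,564 × 8/36 = $24,792. Book value $121,172.
Year 2: $111,564 × 7/36 = $21,693. Book value $99,479.
Year 3: $111,564 × 6/36 = $18,594. Book value $80,885.
Year 4: $111,564 × 5/36 = $15,495. Book value $65,390.
Year 5: $111,564 × 4/36 = $12,396. Book value $52,994.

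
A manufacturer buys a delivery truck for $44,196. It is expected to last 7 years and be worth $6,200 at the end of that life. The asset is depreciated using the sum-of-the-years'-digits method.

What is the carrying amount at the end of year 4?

$14,342

Depreciable base = $44,196 − $6,200 = $37,996.
Sum of the years' digits = 7+6+5+4+3+2+1 = 28.
Year 1: $37,996 × 7/28 = $9,499. Book value $34,697.
Year 2: $37,996 × 6/28 = $8,142. Book value $26,555.
Year 3: $37,996 × 5/28 = $6,785. Book value $19,770.
Year 4: $37,996 × 4/28 = $5,428. Book value $14,342.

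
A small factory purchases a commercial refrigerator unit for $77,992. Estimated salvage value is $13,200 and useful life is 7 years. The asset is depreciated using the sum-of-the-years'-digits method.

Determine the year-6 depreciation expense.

$4,628

Depreciable base = $77,992 − $13,200 = $64,792.
Sum of the years' digits = 7+6+5+4+3+2+1 = 28.
Year 1: $64,792 × 7/28 = $16,198. Book value $61,794.
Year 2: $64,792 × 6/28 = $13,884. Book value $47,910.
Year 3: $64,792 × 5/28 = $11,570. Book value $36,340.
Year 4: $64,792 × 4/28 = $9,256. Book value $27,084.
Year 5: $64,792 × 3/28 = $6,942. Book value $20,142.
Year 6: $64,792 × 2/28 = $4,628. Book value $15,514.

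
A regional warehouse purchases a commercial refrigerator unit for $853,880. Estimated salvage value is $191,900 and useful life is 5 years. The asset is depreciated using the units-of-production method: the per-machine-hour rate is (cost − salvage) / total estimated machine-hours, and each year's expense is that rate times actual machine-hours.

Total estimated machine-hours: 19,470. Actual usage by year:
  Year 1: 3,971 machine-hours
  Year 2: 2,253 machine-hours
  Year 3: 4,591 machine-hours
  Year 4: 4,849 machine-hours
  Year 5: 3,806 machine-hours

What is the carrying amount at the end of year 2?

Depreciable base = $853,880 − $191,900 = $661,980.
Rate = $661,980 / 19,470 machine-hours = $34 per machine-hour.
Year 1: 3,971 × $34 = $135,014. Book value $718,866.
Year 2: 2,253 × $34 = $76,602. Book value $642,264.

$642,264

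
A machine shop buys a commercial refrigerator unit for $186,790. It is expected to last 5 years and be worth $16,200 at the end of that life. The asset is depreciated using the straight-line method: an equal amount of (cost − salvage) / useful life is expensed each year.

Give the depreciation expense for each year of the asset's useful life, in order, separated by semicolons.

Depreciable base = $186,790 − $16,200 = $170,590.
Annual expense = $170,590 / 5 = $34,118.
End of year 1: book value $152,672.
End of year 2: book value $118,554.
End of year 3: book value $84,436.
End of year 4: book value $50,318.
End of year 5: book value $16,200.

$34,118; $34,118; $34,118; $34,118; $34,118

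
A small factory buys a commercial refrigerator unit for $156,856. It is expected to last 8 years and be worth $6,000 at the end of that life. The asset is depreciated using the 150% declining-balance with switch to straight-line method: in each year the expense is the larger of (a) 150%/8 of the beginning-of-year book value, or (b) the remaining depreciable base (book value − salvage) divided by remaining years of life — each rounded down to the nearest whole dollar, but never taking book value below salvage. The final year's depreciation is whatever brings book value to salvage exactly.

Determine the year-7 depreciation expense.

$15,590

Depreciable base = $156,856 − $6,000 = $150,856.
Year 1: DB = ⌊$156,856 × 150%/8⌋ = $29,410; SL = ⌊$150,856/8⌋ = $18,857 → take DB $29,410. Book value $127,446.
Year 2: DB = ⌊$127,446 × 150%/8⌋ = $23,896; SL = ⌊$121,446/7⌋ = $17,349 → take DB $23,896. Book value $103,550.
Year 3: DB = ⌊$103,550 × 150%/8⌋ = $19,415; SL = ⌊$97,550/6⌋ = $16,258 → take DB $19,415. Book value $84,135.
Year 4: DB = ⌊$84,135 × 150%/8⌋ = $15,775; SL = ⌊$78,135/5⌋ = $15,627 → take DB $15,775. Book value $68,360.
Year 5: DB = ⌊$68,360 × 150%/8⌋ = $12,817; SL = ⌊$62,360/4⌋ = $15,590 → take SL $15,590. Book value $52,770.
Year 6: DB = ⌊$52,770 × 150%/8⌋ = $9,894; SL = ⌊$46,770/3⌋ = $15,590 → take SL $15,590. Book value $37,180.
Year 7: DB = ⌊$37,180 × 150%/8⌋ = $6,971; SL = ⌊$31,180/2⌋ = $15,590 → take SL $15,590. Book value $21,590.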